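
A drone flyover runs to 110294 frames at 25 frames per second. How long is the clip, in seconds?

4411.76 seconds

Running time = 110294 / (25) = 4411.76 s.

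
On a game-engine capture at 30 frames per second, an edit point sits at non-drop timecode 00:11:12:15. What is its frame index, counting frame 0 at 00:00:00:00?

Total seconds to the label: (0 × 3600 + 11 × 60 + 12) = 672.
Frame index = 672 × 30 + 15 = 20175.

20175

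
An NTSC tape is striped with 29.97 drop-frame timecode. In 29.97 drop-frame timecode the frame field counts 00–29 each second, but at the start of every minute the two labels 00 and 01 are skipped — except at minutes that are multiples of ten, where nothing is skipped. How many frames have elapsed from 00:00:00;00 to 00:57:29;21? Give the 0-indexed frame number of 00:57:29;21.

As if non-drop at 30 labels/s: (0 × 3600 + 57 × 60 + 29) × 30 + 21 = 103491.
Minute boundaries passed: 57; those not divisible by 10: 57 − 5 = 52; dropped labels = 2 × 52 = 104.
Actual frame index = 103491 − 104 = 103387.

103387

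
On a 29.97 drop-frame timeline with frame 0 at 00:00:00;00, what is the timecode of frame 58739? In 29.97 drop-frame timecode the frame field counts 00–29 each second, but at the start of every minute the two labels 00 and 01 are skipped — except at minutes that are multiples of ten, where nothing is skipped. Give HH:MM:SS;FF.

00:32:39;27

Ten DF minutes hold 17982 frames, so frame 58739 lies in block 3 (frames 53946–71927) with 4793 frames into that block.
The block's first minute is 1800 frames and the rest 1798 each; 4793 frames reaches minute 2, so 3 × 18 + 2 × 2 = 58 labels have been skipped so far.
Adding those back, label number 58739 + 58 = 58797 at 30 labels/s is 1959 s + 27 f = 0 h 32 min 39 s frame 27, i.e. 00:32:39;27.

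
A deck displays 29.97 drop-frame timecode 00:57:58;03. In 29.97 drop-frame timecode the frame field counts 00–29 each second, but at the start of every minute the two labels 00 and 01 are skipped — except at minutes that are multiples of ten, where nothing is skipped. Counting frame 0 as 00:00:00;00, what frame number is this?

104239

As if non-drop at 30 labels/s: (0 × 3600 + 57 × 60 + 58) × 30 + 3 = 104343.
Minute boundaries passed: 57; those not divisible by 10: 57 − 5 = 52; dropped labels = 2 × 52 = 104.
Actual frame index = 104343 − 104 = 104239.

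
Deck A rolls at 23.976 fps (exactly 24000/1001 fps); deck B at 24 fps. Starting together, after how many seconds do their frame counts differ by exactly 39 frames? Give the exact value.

The gap grows by |24 − 24000/1001| = 24/1001 frames per second.
Time for a 39-frame gap: 39 ÷ (24/1001) = 1626.625 s.

1626.625 seconds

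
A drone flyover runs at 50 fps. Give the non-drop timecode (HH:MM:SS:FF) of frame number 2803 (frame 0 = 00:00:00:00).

2803 ÷ 50 = 56 full seconds, remainder 3 frames.
56 s = 0 h 0 min 56 s.
Timecode: 00:00:56:03.

00:00:56:03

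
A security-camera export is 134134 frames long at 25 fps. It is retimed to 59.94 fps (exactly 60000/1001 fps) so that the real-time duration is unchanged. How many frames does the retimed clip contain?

Target frames = source frames × (target rate / source rate) = 134134 × (60000/1001)/(25) = 134134 × 2400/1001 = 321600.

321600 frames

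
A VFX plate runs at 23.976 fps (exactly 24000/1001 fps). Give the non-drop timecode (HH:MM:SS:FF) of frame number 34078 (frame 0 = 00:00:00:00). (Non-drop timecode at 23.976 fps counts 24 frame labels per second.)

00:23:39:22

34078 ÷ 24 = 1419 full seconds, remainder 22 frames.
1419 s = 0 h 23 min 39 s.
Timecode: 00:23:39:22.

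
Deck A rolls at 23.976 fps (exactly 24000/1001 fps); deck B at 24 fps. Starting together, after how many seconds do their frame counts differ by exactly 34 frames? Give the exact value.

The gap grows by |24 − 24000/1001| = 24/1001 frames per second.
Time for a 34-frame gap: 34 ÷ (24/1001) = 17017/12 s.

17017/12 seconds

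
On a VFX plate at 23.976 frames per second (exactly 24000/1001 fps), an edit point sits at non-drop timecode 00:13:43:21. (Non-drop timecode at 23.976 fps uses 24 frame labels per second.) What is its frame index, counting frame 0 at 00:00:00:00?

19773

Total seconds to the label: (0 × 3600 + 13 × 60 + 43) = 823.
Frame index = 823 × 24 + 21 = 19773.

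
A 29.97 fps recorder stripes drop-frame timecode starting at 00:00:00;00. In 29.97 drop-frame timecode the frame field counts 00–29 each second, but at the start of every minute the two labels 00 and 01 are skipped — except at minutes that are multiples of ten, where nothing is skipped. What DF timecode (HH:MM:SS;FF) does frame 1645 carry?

00:00:54;25

Ten DF minutes hold 17982 frames, so frame 1645 lies in block 0 (frames 0–17981) with 1645 frames into that block.
The block's first minute is 1800 frames and the rest 1798 each; 1645 frames reaches minute 0, so 0 × 18 + 0 × 2 = 0 labels have been skipped so far.
Adding those back, label number 1645 + 0 = 1645 at 30 labels/s is 54 s + 25 f = 0 h 0 min 54 s frame 25, i.e. 00:00:54;25.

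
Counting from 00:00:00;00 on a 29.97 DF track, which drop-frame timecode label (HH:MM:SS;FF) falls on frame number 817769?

Each 10-minute DF block holds 10 × 60 × 30 − 9 × 2 = 17982 frames. 817769 ÷ 17982 → 45 full blocks, remainder 8579.
Within the partial block the first minute is 1800 frames and each further minute 1798, so 4 further minute boundaries passed. Total skipped labels = 18 × 45 + 2 × 4 = 818.
Non-drop label index = 817769 + 818 = 818587; at 30 labels/s that is 07:34:46:07, i.e. DF 07:34:46;07.

07:34:46;07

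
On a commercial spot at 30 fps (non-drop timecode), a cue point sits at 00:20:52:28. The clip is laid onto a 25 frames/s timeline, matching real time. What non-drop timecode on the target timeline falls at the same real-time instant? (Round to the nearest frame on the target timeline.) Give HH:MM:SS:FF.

00:20:52:23

Source frame index: (0×3600 + 20×60 + 52) × 30 + 28 = 37588.
Real time: 37588 / (30) = 18794/15 s.
Target frame: (18794/15) × (25) = 93970/3 ≈ 31323.333 → 31323.
At 25 labels/s: frame 31323 → 00:20:52:23.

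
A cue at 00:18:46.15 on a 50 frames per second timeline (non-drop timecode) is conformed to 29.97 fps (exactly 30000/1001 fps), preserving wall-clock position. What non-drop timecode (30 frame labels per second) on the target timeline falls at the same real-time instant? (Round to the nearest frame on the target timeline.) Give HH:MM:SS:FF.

Source frame index: (0×3600 + 18×60 + 46) × 50 + 15 = 56315.
Real time: 56315 / (50) = 11263/10 s.
Target frame: (11263/10) × (30000/1001) = 4827000/143 ≈ 33755.245 → 33755.
At 30 labels/s: frame 33755 → 00:18:45:05.

00:18:45:05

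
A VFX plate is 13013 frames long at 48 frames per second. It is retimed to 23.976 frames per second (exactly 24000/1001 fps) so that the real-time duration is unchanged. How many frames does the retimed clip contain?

Target frames = source frames × (target rate / source rate) = 13013 × (24000/1001)/(48) = 13013 × 500/1001 = 6500.

6500 frames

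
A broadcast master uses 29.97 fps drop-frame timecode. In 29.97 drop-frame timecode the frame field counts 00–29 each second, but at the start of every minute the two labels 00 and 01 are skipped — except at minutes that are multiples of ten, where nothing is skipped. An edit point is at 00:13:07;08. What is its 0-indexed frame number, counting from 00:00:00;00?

Complete 10-minute blocks: 1, each 17982 frames → 17982.
Remaining 3 whole minutes in the current block: 1800 + 2 × 1798 = 5396 frames.
Within the current minute: 7 × 30 + 8 − 2 = 216 (labels ;00/;01 skipped at this minute). Total = 17982 + 5396 + 216 = 23594.

23594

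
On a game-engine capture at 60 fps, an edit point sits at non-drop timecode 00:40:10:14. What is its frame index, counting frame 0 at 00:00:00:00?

Total seconds to the label: (0 × 3600 + 40 × 60 + 10) = 2410.
Frame index = 2410 × 60 + 14 = 144614.

144614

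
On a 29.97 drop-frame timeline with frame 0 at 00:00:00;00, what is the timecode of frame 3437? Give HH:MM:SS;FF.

Ten DF minutes hold 17982 frames, so frame 3437 lies in block 0 (frames 0–17981) with 3437 frames into that block.
The block's first minute is 1800 frames and the rest 1798 each; 3437 frames reaches minute 1, so 0 × 18 + 1 × 2 = 2 labels have been skipped so far.
Adding those back, label number 3437 + 2 = 3439 at 30 labels/s is 114 s + 19 f = 0 h 1 min 54 s frame 19, i.e. 00:01:54;19.

00:01:54;19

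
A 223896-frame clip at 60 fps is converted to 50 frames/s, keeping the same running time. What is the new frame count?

Target frames = source frames × (target rate / source rate) = 223896 × (50)/(60) = 223896 × 5/6 = 186580.

186580 frames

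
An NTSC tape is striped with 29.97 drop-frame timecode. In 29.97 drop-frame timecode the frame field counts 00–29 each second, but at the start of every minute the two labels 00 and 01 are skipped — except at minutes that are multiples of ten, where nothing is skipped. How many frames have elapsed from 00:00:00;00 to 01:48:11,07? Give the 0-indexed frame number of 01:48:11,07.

As if non-drop at 30 labels/s: (1 × 3600 + 48 × 60 + 11) × 30 + 7 = 194737.
Minute boundaries passed: 108; those not divisible by 10: 108 − 10 = 98; dropped labels = 2 × 98 = 196.
Actual frame index = 194737 − 196 = 194541.

194541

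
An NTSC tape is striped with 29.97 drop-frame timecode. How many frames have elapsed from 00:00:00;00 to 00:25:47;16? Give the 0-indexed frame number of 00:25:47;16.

46380

Complete 10-minute blocks: 2, each 17982 frames → 35964.
Remaining 5 whole minutes in the current block: 1800 + 4 × 1798 = 8992 frames.
Within the current minute: 47 × 30 + 16 − 2 = 1424 (labels ;00/;01 skipped at this minute). Total = 35964 + 8992 + 1424 = 46380.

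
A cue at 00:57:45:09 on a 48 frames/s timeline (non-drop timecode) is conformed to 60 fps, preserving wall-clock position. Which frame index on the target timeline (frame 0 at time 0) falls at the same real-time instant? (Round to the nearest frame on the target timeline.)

frame 207911

Source frame index: (0×3600 + 57×60 + 45) × 48 + 9 = 166329.
Real time: 166329 / (48) = 55443/16 s.
Target frame: (55443/16) × (60) = 831645/4 ≈ 207911.250 → 207911.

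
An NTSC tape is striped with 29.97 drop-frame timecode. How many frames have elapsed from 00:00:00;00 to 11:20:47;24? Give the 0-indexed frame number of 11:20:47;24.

1224210

Complete 10-minute blocks: 68, each 17982 frames → 1222776.
Remaining 0 whole minutes in the current block: 0 frames.
Within the current minute: 47 × 30 + 24 = 1434. Total = 1222776 + 0 + 1434 = 1224210.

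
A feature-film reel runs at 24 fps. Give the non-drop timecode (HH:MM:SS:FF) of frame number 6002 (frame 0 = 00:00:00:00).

00:04:10:02

6002 ÷ 24 = 250 full seconds, remainder 2 frames.
250 s = 0 h 4 min 10 s.
Timecode: 00:04:10:02.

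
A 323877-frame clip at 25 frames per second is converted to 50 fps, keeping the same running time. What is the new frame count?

Target frames = source frames × (target rate / source rate) = 323877 × (50)/(25) = 323877 × 2 = 647754.

647754 frames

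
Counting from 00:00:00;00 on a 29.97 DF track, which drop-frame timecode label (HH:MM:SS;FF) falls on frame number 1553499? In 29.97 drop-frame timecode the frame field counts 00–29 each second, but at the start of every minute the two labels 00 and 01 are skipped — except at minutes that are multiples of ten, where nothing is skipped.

Each 10-minute DF block holds 10 × 60 × 30 − 9 × 2 = 17982 frames. 1553499 ÷ 17982 → 86 full blocks, remainder 7047.
Within the partial block the first minute is 1800 frames and each further minute 1798, so 3 further minute boundaries passed. Total skipped labels = 18 × 86 + 2 × 3 = 1554.
Non-drop label index = 1553499 + 1554 = 1555053; at 30 labels/s that is 14:23:55:03, i.e. DF 14:23:55;03.

14:23:55;03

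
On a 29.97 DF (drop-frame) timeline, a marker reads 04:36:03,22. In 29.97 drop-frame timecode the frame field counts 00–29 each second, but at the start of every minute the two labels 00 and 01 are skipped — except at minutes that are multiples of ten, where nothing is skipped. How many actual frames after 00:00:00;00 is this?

496414

As if non-drop at 30 labels/s: (4 × 3600 + 36 × 60 + 3) × 30 + 22 = 496912.
Minute boundaries passed: 276; those not divisible by 10: 276 − 27 = 249; dropped labels = 2 × 249 = 498.
Actual frame index = 496912 − 498 = 496414.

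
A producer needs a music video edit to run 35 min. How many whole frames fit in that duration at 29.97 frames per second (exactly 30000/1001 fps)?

35 min = 2100 s.
Frames = 2100 × 30000/1001 = 9000000/143 ≈ 62937.0629.
Complete frames: 62937.

62937 frames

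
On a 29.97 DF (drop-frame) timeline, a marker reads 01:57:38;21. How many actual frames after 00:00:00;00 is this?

211549

As if non-drop at 30 labels/s: (1 × 3600 + 57 × 60 + 38) × 30 + 21 = 211761.
Minute boundaries passed: 117; those not divisible by 10: 117 − 11 = 106; dropped labels = 2 × 106 = 212.
Actual frame index = 211761 − 212 = 211549.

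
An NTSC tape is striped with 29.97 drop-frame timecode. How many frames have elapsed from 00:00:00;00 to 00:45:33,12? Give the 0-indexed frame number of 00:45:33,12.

Complete 10-minute blocks: 4, each 17982 frames → 71928.
Remaining 5 whole minutes in the current block: 1800 + 4 × 1798 = 8992 frames.
Within the current minute: 33 × 30 + 12 − 2 = 1000 (labels ;00/;01 skipped at this minute). Total = 71928 + 8992 + 1000 = 81920.

81920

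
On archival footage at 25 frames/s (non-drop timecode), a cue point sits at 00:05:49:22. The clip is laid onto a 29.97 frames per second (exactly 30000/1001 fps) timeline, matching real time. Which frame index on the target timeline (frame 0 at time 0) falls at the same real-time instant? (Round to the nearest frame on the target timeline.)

Source frame index: (0×3600 + 5×60 + 49) × 25 + 22 = 8747.
Real time: 8747 / (25) = 8747/25 s.
Target frame: (8747/25) × (30000/1001) = 10496400/1001 ≈ 10485.914 → 10486.

frame 10486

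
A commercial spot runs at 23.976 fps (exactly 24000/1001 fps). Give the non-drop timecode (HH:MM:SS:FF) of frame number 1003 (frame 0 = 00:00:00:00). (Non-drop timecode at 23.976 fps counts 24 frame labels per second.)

00:00:41:19

1003 ÷ 24 = 41 full seconds, remainder 19 frames.
41 s = 0 h 0 min 41 s.
Timecode: 00:00:41:19.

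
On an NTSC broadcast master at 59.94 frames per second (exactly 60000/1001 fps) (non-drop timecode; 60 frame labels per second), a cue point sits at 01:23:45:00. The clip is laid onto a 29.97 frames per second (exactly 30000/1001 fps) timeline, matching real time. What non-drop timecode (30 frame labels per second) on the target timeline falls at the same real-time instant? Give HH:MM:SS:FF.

Source frame index: (1×3600 + 23×60 + 45) × 60 + 0 = 301500.
Real time: 301500 / (60000/1001) = 201201/40 s.
Target frame: (201201/40) × (30000/1001) = 150750.
At 30 labels/s: frame 150750 → 01:23:45:00.

01:23:45:00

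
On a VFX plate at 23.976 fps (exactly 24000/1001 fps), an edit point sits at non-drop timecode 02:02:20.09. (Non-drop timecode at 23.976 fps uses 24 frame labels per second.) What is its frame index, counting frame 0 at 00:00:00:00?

frame 176169

Total seconds to the label: (2 × 3600 + 2 × 60 + 20) = 7340.
Frame index = 7340 × 24 + 9 = 176169.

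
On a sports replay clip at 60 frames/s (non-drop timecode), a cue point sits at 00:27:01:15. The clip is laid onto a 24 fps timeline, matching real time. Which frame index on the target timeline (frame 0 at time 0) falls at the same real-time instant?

frame 38910

Source frame index: (0×3600 + 27×60 + 1) × 60 + 15 = 97275.
Real time: 97275 / (60) = 6485/4 s.
Target frame: (6485/4) × (24) = 38910.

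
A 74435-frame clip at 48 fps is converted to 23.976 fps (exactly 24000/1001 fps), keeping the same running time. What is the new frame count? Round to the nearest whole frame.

Frames at target rate = 74435 × (24000/1001) / (48) = 37217500/1001 ≈ 37180.320.
Nearest whole frame: 37180.

37180 frames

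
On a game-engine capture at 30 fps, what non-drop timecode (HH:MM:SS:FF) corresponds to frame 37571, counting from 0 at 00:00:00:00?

00:20:52:11

37571 ÷ 30 = 1252 full seconds, remainder 11 frames.
1252 s = 0 h 20 min 52 s.
Timecode: 00:20:52:11.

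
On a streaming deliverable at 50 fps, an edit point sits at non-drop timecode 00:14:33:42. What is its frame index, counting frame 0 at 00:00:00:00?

frame 43692

Total seconds to the label: (0 × 3600 + 14 × 60 + 33) = 873.
Frame index = 873 × 50 + 42 = 43692.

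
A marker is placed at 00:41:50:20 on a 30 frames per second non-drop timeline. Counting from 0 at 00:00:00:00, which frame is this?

75320

Total seconds to the label: (0 × 3600 + 41 × 60 + 50) = 2510.
Frame index = 2510 × 30 + 20 = 75320.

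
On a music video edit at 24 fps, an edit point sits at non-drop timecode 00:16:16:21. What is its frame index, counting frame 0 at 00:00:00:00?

frame 23445

Total seconds to the label: (0 × 3600 + 16 × 60 + 16) = 976.
Frame index = 976 × 24 + 21 = 23445.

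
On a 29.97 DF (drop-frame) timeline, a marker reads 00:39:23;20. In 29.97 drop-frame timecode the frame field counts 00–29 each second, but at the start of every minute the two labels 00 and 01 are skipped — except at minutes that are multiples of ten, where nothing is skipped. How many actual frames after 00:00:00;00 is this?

Complete 10-minute blocks: 3, each 17982 frames → 53946.
Remaining 9 whole minutes in the current block: 1800 + 8 × 1798 = 16184 frames.
Within the current minute: 23 × 30 + 20 − 2 = 708 (labels ;00/;01 skipped at this minute). Total = 53946 + 16184 + 708 = 70838.

70838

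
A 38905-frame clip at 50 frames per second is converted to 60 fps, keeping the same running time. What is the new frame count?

Target frames = source frames × (target rate / source rate) = 38905 × (60)/(50) = 38905 × 6/5 = 46686.

46686 frames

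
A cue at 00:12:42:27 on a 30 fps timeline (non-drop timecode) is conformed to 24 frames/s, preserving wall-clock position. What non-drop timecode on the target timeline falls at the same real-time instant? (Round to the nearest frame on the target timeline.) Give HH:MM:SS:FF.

00:12:42:22

Source frame index: (0×3600 + 12×60 + 42) × 30 + 27 = 22887.
Real time: 22887 / (30) = 7629/10 s.
Target frame: (7629/10) × (24) = 91548/5 ≈ 18309.600 → 18310.
At 24 labels/s: frame 18310 → 00:12:42:22.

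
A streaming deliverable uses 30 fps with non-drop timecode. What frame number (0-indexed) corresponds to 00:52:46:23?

Total seconds to the label: (0 × 3600 + 52 × 60 + 46) = 3166.
Frame index = 3166 × 30 + 23 = 95003.

frame 95003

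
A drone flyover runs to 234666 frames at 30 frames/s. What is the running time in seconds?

7822.2 seconds

Running time = 234666 / (30) = 7822.2 s.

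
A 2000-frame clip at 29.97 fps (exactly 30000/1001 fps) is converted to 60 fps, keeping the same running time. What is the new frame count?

4004 frames

Target frames = source frames × (target rate / source rate) = 2000 × (60)/(30000/1001) = 2000 × 1001/500 = 4004.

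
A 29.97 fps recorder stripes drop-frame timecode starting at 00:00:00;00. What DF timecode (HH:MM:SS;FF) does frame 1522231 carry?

Ten DF minutes hold 17982 frames, so frame 1522231 lies in block 84 (frames 1510488–1528469) with 11743 frames into that block.
The block's first minute is 1800 frames and the rest 1798 each; 11743 frames reaches minute 6, so 84 × 18 + 6 × 2 = 1524 labels have been skipped so far.
Adding those back, label number 1522231 + 1524 = 1523755 at 30 labels/s is 50791 s + 25 f = 14 h 6 min 31 s frame 25, i.e. 14:06:31;25.

14:06:31;25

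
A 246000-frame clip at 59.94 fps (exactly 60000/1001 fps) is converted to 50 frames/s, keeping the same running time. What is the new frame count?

205205 frames

Target frames = source frames × (target rate / source rate) = 246000 × (50)/(60000/1001) = 246000 × 1001/1200 = 205205.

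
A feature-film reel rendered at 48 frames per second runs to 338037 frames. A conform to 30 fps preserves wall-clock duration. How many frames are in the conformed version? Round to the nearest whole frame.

211273 frames

Frames at target rate = 338037 × (30) / (48) = 1690185/8 ≈ 211273.125.
Nearest whole frame: 211273.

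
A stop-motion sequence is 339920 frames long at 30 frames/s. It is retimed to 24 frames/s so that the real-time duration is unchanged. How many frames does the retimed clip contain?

Target frames = source frames × (target rate / source rate) = 339920 × (24)/(30) = 339920 × 4/5 = 271936.

271936 frames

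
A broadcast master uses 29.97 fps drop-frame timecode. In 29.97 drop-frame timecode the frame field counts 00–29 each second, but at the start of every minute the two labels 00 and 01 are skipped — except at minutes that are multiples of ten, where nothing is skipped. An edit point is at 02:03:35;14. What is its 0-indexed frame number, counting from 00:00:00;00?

Complete 10-minute blocks: 12, each 17982 frames → 215784.
Remaining 3 whole minutes in the current block: 1800 + 2 × 1798 = 5396 frames.
Within the current minute: 35 × 30 + 14 − 2 = 1062 (labels ;00/;01 skipped at this minute). Total = 215784 + 5396 + 1062 = 222242.

222242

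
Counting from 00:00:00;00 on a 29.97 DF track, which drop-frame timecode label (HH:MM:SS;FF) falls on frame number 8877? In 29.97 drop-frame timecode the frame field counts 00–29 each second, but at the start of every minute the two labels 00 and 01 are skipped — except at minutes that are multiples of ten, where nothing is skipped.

00:04:56;05

Ten DF minutes hold 17982 frames, so frame 8877 lies in block 0 (frames 0–17981) with 8877 frames into that block.
The block's first minute is 1800 frames and the rest 1798 each; 8877 frames reaches minute 4, so 0 × 18 + 4 × 2 = 8 labels have been skipped so far.
Adding those back, label number 8877 + 8 = 8885 at 30 labels/s is 296 s + 5 f = 0 h 4 min 56 s frame 5, i.e. 00:04:56;05.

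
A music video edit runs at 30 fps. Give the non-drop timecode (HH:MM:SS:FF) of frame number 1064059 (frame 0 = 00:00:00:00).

1064059 ÷ 30 = 35468 full seconds, remainder 19 frames.
35468 s = 9 h 51 min 8 s.
Timecode: 09:51:08:19.

09:51:08:19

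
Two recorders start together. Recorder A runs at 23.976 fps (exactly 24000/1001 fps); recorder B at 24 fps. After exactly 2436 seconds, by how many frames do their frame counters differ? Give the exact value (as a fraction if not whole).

A emits 24000/1001 × 2436 = 8352000/143 frames; B emits 24 × 2436 = 58464.
Difference = 8352/143 frames (≈ 58.4056); B is ahead of A.

8352/143 frames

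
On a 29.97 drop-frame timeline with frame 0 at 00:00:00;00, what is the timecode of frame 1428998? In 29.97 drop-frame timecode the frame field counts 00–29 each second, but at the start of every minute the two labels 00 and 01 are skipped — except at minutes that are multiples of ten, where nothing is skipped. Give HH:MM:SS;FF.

13:14:40;28

Each 10-minute DF block holds 10 × 60 × 30 − 9 × 2 = 17982 frames. 1428998 ÷ 17982 → 79 full blocks, remainder 8420.
Within the partial block the first minute is 1800 frames and each further minute 1798, so 4 further minute boundaries passed. Total skipped labels = 18 × 79 + 2 × 4 = 1430.
Non-drop label index = 1428998 + 1430 = 1430428; at 30 labels/s that is 13:14:40:28, i.e. DF 13:14:40;28.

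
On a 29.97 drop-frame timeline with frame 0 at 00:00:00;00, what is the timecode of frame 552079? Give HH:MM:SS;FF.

05:07:01;03

Ten DF minutes hold 17982 frames, so frame 552079 lies in block 30 (frames 539460–557441) with 12619 frames into that block.
The block's first minute is 1800 frames and the rest 1798 each; 12619 frames reaches minute 7, so 30 × 18 + 7 × 2 = 554 labels have been skipped so far.
Adding those back, label number 552079 + 554 = 552633 at 30 labels/s is 18421 s + 3 f = 5 h 7 min 1 s frame 3, i.e. 05:07:01;03.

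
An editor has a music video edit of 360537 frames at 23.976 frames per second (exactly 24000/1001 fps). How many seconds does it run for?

Running time = 360537 / (24000/1001) = 15037.397375 s.

15037.397375 seconds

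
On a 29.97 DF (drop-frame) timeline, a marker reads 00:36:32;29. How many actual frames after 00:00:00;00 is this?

65723

Complete 10-minute blocks: 3, each 17982 frames → 53946.
Remaining 6 whole minutes in the current block: 1800 + 5 × 1798 = 10790 frames.
Within the current minute: 32 × 30 + 29 − 2 = 987 (labels ;00/;01 skipped at this minute). Total = 53946 + 10790 + 987 = 65723.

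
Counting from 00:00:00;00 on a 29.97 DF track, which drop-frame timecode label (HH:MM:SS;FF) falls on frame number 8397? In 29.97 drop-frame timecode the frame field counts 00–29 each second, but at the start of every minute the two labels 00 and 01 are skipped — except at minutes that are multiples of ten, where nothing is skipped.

00:04:40;05

Each 10-minute DF block holds 10 × 60 × 30 − 9 × 2 = 17982 frames. 8397 ÷ 17982 → 0 full blocks, remainder 8397.
Within the partial block the first minute is 1800 frames and each further minute 1798, so 4 further minute boundaries passed. Total skipped labels = 18 × 0 + 2 × 4 = 8.
Non-drop label index = 8397 + 8 = 8405; at 30 labels/s that is 00:04:40:05, i.e. DF 00:04:40;05.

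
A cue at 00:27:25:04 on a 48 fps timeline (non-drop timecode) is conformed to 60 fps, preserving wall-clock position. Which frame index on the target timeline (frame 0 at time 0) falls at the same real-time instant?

Source frame index: (0×3600 + 27×60 + 25) × 48 + 4 = 78964.
Real time: 78964 / (48) = 19741/12 s.
Target frame: (19741/12) × (60) = 98705.

frame 98705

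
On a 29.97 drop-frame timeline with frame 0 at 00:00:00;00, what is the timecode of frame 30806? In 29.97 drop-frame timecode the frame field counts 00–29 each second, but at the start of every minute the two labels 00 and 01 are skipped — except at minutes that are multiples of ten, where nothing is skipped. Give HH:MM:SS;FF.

00:17:07;28

Each 10-minute DF block holds 10 × 60 × 30 − 9 × 2 = 17982 frames. 30806 ÷ 17982 → 1 full block, remainder 12824.
Within the partial block the first minute is 1800 frames and each further minute 1798, so 7 further minute boundaries passed. Total skipped labels = 18 × 1 + 2 × 7 = 32.
Non-drop label index = 30806 + 32 = 30838; at 30 labels/s that is 00:17:07:28, i.e. DF 00:17:07;28.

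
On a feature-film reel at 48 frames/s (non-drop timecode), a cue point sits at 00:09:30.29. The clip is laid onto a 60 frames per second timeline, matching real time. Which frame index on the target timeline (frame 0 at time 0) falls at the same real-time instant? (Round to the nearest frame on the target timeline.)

frame 34236

Source frame index: (0×3600 + 9×60 + 30) × 48 + 29 = 27389.
Real time: 27389 / (48) = 27389/48 s.
Target frame: (27389/48) × (60) = 136945/4 ≈ 34236.250 → 34236.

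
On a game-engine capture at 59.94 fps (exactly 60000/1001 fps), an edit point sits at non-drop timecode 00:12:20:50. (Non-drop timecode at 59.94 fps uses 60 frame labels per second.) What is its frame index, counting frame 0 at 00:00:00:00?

Total seconds to the label: (0 × 3600 + 12 × 60 + 20) = 740.
Frame index = 740 × 60 + 50 = 44450.

44450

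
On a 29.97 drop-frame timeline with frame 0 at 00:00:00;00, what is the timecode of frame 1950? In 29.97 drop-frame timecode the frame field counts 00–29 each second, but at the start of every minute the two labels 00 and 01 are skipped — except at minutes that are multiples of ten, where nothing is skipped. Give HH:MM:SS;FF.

00:01:05;02

Ten DF minutes hold 17982 frames, so frame 1950 lies in block 0 (frames 0–17981) with 1950 frames into that block.
The block's first minute is 1800 frames and the rest 1798 each; 1950 frames reaches minute 1, so 0 × 18 + 1 × 2 = 2 labels have been skipped so far.
Adding those back, label number 1950 + 2 = 1952 at 30 labels/s is 65 s + 2 f = 0 h 1 min 5 s frame 2, i.e. 00:01:05;02.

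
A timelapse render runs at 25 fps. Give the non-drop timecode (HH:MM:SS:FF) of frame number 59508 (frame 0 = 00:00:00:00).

59508 ÷ 25 = 2380 full seconds, remainder 8 frames.
2380 s = 0 h 39 min 40 s.
Timecode: 00:39:40:08.

00:39:40:08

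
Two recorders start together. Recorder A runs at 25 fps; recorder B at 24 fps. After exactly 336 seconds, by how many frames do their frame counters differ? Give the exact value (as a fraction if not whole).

336 frames

A emits 25 × 336 = 8400 frames; B emits 24 × 336 = 8064.
Difference = 336 frames; B is behind A.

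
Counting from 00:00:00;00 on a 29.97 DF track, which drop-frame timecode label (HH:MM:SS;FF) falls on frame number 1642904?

Ten DF minutes hold 17982 frames, so frame 1642904 lies in block 91 (frames 1636362–1654343) with 6542 frames into that block.
The block's first minute is 1800 frames and the rest 1798 each; 6542 frames reaches minute 3, so 91 × 18 + 3 × 2 = 1644 labels have been skipped so far.
Adding those back, label number 1642904 + 1644 = 1644548 at 30 labels/s is 54818 s + 8 f = 15 h 13 min 38 s frame 8, i.e. 15:13:38;08.

15:13:38;08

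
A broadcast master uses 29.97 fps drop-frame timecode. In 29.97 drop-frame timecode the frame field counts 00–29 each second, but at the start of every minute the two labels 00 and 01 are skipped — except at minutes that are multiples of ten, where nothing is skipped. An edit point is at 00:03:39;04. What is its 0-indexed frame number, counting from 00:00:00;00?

6568

As if non-drop at 30 labels/s: (0 × 3600 + 3 × 60 + 39) × 30 + 4 = 6574.
Minute boundaries passed: 3; those not divisible by 10: 3 − 0 = 3; dropped labels = 2 × 3 = 6.
Actual frame index = 6574 − 6 = 6568.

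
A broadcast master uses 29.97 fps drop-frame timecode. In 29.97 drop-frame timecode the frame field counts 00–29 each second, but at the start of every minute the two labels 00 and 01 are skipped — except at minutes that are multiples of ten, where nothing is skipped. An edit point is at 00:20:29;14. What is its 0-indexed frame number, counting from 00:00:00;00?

36848

Complete 10-minute blocks: 2, each 17982 frames → 35964.
Remaining 0 whole minutes in the current block: 0 frames.
Within the current minute: 29 × 30 + 14 = 884. Total = 35964 + 0 + 884 = 36848.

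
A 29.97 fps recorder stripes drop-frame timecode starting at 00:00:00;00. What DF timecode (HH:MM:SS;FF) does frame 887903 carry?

Each 10-minute DF block holds 10 × 60 × 30 − 9 × 2 = 17982 frames. 887903 ÷ 17982 → 49 full blocks, remainder 6785.
Within the partial block the first minute is 1800 frames and each further minute 1798, so 3 further minute boundaries passed. Total skipped labels = 18 × 49 + 2 × 3 = 888.
Non-drop label index = 887903 + 888 = 888791; at 30 labels/s that is 08:13:46:11, i.e. DF 08:13:46;11.

08:13:46;11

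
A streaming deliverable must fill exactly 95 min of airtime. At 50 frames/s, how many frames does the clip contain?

285000 frames

95 min = 5700 s.
Frames = 5700 × 50 = 285000.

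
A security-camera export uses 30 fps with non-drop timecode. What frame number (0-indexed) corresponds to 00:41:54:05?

Total seconds to the label: (0 × 3600 + 41 × 60 + 54) = 2514.
Frame index = 2514 × 30 + 5 = 75425.

frame 75425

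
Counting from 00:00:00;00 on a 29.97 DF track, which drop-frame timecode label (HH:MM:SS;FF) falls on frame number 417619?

Ten DF minutes hold 17982 frames, so frame 417619 lies in block 23 (frames 413586–431567) with 4033 frames into that block.
The block's first minute is 1800 frames and the rest 1798 each; 4033 frames reaches minute 2, so 23 × 18 + 2 × 2 = 418 labels have been skipped so far.
Adding those back, label number 417619 + 418 = 418037 at 30 labels/s is 13934 s + 17 f = 3 h 52 min 14 s frame 17, i.e. 03:52:14;17.

03:52:14;17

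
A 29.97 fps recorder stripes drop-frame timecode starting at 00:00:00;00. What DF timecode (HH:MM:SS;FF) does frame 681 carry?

Each 10-minute DF block holds 10 × 60 × 30 − 9 × 2 = 17982 frames. 681 ÷ 17982 → 0 full blocks, remainder 681.
Within the partial block the first minute is 1800 frames and each further minute 1798, so 0 further minute boundaries passed. Total skipped labels = 18 × 0 + 2 × 0 = 0.
Non-drop label index = 681 + 0 = 681; at 30 labels/s that is 00:00:22:21, i.e. DF 00:00:22;21.

00:00:22;21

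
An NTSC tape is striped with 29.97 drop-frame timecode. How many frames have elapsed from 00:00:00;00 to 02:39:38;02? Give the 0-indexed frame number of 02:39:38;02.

287054

Complete 10-minute blocks: 15, each 17982 frames → 269730.
Remaining 9 whole minutes in the current block: 1800 + 8 × 1798 = 16184 frames.
Within the current minute: 38 × 30 + 2 − 2 = 1140 (labels ;00/;01 skipped at this minute). Total = 269730 + 16184 + 1140 = 287054.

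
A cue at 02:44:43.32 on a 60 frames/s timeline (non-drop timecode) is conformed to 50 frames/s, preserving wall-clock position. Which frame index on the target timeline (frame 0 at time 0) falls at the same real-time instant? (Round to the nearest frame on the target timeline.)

Source frame index: (2×3600 + 44×60 + 43) × 60 + 32 = 593012.
Real time: 593012 / (60) = 148253/15 s.
Target frame: (148253/15) × (50) = 1482530/3 ≈ 494176.667 → 494177.

frame 494177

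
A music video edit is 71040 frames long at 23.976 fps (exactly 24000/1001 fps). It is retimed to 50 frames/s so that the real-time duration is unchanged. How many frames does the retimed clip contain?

148148 frames

Target frames = source frames × (target rate / source rate) = 71040 × (50)/(24000/1001) = 71040 × 1001/480 = 148148.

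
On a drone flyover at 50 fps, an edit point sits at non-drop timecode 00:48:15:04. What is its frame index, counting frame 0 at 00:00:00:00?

144754

Total seconds to the label: (0 × 3600 + 48 × 60 + 15) = 2895.
Frame index = 2895 × 50 + 4 = 144754.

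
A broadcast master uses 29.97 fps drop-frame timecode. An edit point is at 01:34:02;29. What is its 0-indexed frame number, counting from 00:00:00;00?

169119

As if non-drop at 30 labels/s: (1 × 3600 + 34 × 60 + 2) × 30 + 29 = 169289.
Minute boundaries passed: 94; those not divisible by 10: 94 − 9 = 85; dropped labels = 2 × 85 = 170.
Actual frame index = 169289 − 170 = 169119.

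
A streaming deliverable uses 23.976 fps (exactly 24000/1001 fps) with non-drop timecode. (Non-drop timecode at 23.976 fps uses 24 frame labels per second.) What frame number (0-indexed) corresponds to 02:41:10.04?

232084

Total seconds to the label: (2 × 3600 + 41 × 60 + 10) = 9670.
Frame index = 9670 × 24 + 4 = 232084.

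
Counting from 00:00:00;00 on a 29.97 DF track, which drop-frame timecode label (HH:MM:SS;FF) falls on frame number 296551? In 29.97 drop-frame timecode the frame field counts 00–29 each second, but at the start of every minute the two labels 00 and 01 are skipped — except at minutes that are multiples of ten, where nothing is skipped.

Ten DF minutes hold 17982 frames, so frame 296551 lies in block 16 (frames 287712–305693) with 8839 frames into that block.
The block's first minute is 1800 frames and the rest 1798 each; 8839 frames reaches minute 4, so 16 × 18 + 4 × 2 = 296 labels have been skipped so far.
Adding those back, label number 296551 + 296 = 296847 at 30 labels/s is 9894 s + 27 f = 2 h 44 min 54 s frame 27, i.e. 02:44:54;27.

02:44:54;27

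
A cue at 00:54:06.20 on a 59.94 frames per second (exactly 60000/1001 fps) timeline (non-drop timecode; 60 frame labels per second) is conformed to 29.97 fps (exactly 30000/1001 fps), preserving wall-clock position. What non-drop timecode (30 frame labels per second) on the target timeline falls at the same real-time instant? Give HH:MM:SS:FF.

00:54:06:10

Source frame index: (0×3600 + 54×60 + 6) × 60 + 20 = 194780.
Real time: 194780 / (60000/1001) = 9748739/3000 s.
Target frame: (9748739/3000) × (30000/1001) = 97390.
At 30 labels/s: frame 97390 → 00:54:06:10.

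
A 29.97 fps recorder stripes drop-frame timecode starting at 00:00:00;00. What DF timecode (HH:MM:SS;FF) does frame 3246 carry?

Each 10-minute DF block holds 10 × 60 × 30 − 9 × 2 = 17982 frames. 3246 ÷ 17982 → 0 full blocks, remainder 3246.
Within the partial block the first minute is 1800 frames and each further minute 1798, so 1 further minute boundary passed. Total skipped labels = 18 × 0 + 2 × 1 = 2.
Non-drop label index = 3246 + 2 = 3248; at 30 labels/s that is 00:01:48:08, i.e. DF 00:01:48;08.

00:01:48;08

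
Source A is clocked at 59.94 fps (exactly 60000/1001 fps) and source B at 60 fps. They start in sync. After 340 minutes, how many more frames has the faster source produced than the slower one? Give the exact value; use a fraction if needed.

340 min = 20400 s.
A emits 60000/1001 × 20400 = 1224000000/1001 frames; B emits 60 × 20400 = 1224000.
Difference = 1224000/1001 frames (≈ 1222.7772); B is ahead of A.

1224000/1001 frames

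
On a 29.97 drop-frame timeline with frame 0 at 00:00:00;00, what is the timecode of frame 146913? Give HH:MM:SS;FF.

01:21:41;29

Each 10-minute DF block holds 10 × 60 × 30 − 9 × 2 = 17982 frames. 146913 ÷ 17982 → 8 full blocks, remainder 3057.
Within the partial block the first minute is 1800 frames and each further minute 1798, so 1 further minute boundary passed. Total skipped labels = 18 × 8 + 2 × 1 = 146.
Non-drop label index = 146913 + 146 = 147059; at 30 labels/s that is 01:21:41:29, i.e. DF 01:21:41;29.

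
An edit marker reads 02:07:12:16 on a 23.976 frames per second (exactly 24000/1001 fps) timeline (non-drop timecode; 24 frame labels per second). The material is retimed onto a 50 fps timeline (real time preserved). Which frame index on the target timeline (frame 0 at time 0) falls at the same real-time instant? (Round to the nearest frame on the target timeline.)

frame 382015

Source frame index: (2×3600 + 7×60 + 12) × 24 + 16 = 183184.
Real time: 183184 / (24000/1001) = 11460449/1500 s.
Target frame: (11460449/1500) × (50) = 11460449/30 ≈ 382014.967 → 382015.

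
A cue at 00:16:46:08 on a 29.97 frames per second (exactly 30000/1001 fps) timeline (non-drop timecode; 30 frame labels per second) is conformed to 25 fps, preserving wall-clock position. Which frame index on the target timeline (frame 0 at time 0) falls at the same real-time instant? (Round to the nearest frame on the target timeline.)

frame 25182

Source frame index: (0×3600 + 16×60 + 46) × 30 + 8 = 30188.
Real time: 30188 / (30000/1001) = 7554547/7500 s.
Target frame: (7554547/7500) × (25) = 7554547/300 ≈ 25181.823 → 25182.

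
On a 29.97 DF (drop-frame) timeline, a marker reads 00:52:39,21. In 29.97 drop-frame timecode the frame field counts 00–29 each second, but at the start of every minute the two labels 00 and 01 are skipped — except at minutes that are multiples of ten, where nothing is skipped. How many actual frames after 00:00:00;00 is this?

As if non-drop at 30 labels/s: (0 × 3600 + 52 × 60 + 39) × 30 + 21 = 94791.
Minute boundaries passed: 52; those not divisible by 10: 52 − 5 = 47; dropped labels = 2 × 47 = 94.
Actual frame index = 94791 − 94 = 94697.

94697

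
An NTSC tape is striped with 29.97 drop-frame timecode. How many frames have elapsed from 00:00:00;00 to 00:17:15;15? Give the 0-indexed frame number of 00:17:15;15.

31033

As if non-drop at 30 labels/s: (0 × 3600 + 17 × 60 + 15) × 30 + 15 = 31065.
Minute boundaries passed: 17; those not divisible by 10: 17 − 1 = 16; dropped labels = 2 × 16 = 32.
Actual frame index = 31065 − 32 = 31033.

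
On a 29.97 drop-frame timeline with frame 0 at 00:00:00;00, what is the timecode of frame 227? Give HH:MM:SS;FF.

00:00:07;17

Each 10-minute DF block holds 10 × 60 × 30 − 9 × 2 = 17982 frames. 227 ÷ 17982 → 0 full blocks, remainder 227.
Within the partial block the first minute is 1800 frames and each further minute 1798, so 0 further minute boundaries passed. Total skipped labels = 18 × 0 + 2 × 0 = 0.
Non-drop label index = 227 + 0 = 227; at 30 labels/s that is 00:00:07:17, i.e. DF 00:00:07;17.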